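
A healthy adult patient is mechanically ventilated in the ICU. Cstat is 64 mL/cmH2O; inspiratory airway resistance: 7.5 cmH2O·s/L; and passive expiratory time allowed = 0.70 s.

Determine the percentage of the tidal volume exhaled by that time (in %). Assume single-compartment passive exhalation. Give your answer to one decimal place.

76.7

τ = R × C = 7.5 × 64 mL/cmH2O = 7.5 × 0.064 L/cmH2O = 0.48 s.
Passive exhalation: V(t)/V₀ = e^(−t/τ) = e^(−0.70/0.48) = 0.2326.
Fraction exhaled = 1 − 0.2326 = 0.7674 → 76.74%.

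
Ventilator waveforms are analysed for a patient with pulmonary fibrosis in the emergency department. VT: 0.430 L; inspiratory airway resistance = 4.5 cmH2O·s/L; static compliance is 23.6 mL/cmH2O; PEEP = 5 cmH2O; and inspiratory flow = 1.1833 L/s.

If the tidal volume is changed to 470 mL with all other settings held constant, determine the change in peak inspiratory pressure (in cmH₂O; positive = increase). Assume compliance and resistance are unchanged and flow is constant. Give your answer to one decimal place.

PIP = Vt/C + R·V̇ + PEEP (constant-flow equation of motion).
Only the elastic term changes: ΔPIP = ΔVt / C = (470 − 430) / 23.6 = 1.695 cmH2O.

1.7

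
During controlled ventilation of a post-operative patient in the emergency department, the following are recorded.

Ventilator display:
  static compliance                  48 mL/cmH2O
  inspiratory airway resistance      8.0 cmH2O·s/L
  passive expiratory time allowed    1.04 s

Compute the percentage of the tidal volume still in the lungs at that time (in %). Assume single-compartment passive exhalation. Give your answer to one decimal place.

τ = R × C = 8.0 × 48 mL/cmH2O = 8.0 × 0.048 L/cmH2O = 0.384 s.
Passive exhalation: V(t)/V₀ = e^(−t/τ) = e^(−1.04/0.384) = 0.06665.
Fraction remaining = 0.06665 → 6.665%.

6.7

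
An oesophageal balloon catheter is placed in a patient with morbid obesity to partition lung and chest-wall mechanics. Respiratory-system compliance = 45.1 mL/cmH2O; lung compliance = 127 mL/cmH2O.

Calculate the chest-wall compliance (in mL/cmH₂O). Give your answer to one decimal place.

69.9

1/Ccw = 1/Crs − 1/CL.
1/Ccw = 1/45.1 − 1/127 = 0.0143.
Ccw = 69.93 mL/cmH2O.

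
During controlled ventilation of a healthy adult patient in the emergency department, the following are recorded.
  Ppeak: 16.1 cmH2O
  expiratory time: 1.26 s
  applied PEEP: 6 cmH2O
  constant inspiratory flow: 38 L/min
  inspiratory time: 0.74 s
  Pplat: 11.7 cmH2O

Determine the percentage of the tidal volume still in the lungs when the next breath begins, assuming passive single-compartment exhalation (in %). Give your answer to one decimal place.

11.0

Flow: 38 L/min ÷ 60 = 0.6333 L/s.
Vt = flow × Ti = 0.6333 L/s × 0.74 s × 1000 mL/L = 468.64 mL.
R = (PIP − Pplat)/V̇ = (16.1 − 11.7) / 0.6333 = 4.4/0.6333 = 6.948 cmH2O·s/L.
C = Vt/(Pplat − PEEP) = 468.64 / (11.7 − 6) = 468.64/5.7 = 82.218 mL/cmH2O.
τ = R × C = 6.948 × 0.08222 L/cmH2O = 0.5713 s.
Fraction remaining at end-expiration = e^(−Te/τ) = e^(−1.26/0.5713) = 0.1102 → 11.02%.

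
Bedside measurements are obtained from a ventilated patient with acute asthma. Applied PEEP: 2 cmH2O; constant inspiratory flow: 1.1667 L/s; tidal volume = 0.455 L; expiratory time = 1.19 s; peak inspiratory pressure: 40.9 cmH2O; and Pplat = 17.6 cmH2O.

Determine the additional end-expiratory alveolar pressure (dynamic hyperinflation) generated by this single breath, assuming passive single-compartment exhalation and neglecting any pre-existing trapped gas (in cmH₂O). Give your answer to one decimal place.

R = (PIP − Pplat)/V̇ = (40.9 − 17.6) / 1.1667 = 23.3/1.1667 = 19.971 cmH2O·s/L.
C = Vt/(Pplat − PEEP) = 455.0 / (17.6 − 2) = 455.0/15.6 = 29.167 mL/cmH2O.
τ = R × C = 19.971 × 0.02917 L/cmH2O = 0.5826 s.
Fraction remaining = e^(−Te/τ) = e^(−1.19/0.5826) = 0.1297; trapped volume = 455.0 × 0.1297 = 59.014 mL.
Additional alveolar pressure from trapping ≈ V_trapped / C = 59.014 / 29.167 = 2.023 cmH2O.

2.0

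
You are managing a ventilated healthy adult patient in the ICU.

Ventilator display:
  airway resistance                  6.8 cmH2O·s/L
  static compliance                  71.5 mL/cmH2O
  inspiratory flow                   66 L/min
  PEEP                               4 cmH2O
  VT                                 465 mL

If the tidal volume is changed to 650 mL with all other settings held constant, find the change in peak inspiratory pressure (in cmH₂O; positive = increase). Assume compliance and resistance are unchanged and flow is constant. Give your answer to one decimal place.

2.6

PIP = Vt/C + R·V̇ + PEEP (constant-flow equation of motion).
Only the elastic term changes: ΔPIP = ΔVt / C = (650 − 465) / 71.5 = 2.587 cmH2O.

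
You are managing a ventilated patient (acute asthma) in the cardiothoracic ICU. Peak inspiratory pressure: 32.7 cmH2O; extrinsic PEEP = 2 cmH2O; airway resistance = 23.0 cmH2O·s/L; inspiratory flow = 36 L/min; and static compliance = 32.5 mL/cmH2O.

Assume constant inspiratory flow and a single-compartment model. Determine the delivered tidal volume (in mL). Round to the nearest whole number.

Flow: 36 L/min ÷ 60 = 0.6 L/s.
Equation of motion (constant flow): PIP = Vt/C + R·V̇ + PEEP.
Vt/C = PIP − R·V̇ − PEEP = 32.7 − 13.8 − 2 = 16.9 cmH2O.
Vt = C × 16.9 = 32.5 × 16.9 = 549.25 mL.

549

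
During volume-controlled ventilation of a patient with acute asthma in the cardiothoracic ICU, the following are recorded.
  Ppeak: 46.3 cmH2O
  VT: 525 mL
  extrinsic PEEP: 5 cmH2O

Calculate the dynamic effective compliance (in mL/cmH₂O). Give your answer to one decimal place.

Dynamic compliance = Vt / (PIP − PEEP) = 525 / (46.3 − 5) = 525 / 41.3 = 12.712 mL/cmH2O.

12.7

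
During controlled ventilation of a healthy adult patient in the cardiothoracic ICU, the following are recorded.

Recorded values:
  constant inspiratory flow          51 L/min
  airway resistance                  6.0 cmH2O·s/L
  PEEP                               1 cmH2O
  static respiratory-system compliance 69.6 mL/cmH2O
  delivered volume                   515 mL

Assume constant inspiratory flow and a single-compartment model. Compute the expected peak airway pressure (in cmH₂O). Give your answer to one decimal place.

Flow: 51 L/min ÷ 60 = 0.85 L/s.
Equation of motion (constant flow): PIP = Vt/C + R·V̇ + PEEP.
PIP = 515/69.6 + 6.0×0.85 + 1 = 7.399 + 5.1 + 1 = 13.499 cmH2O.

13.5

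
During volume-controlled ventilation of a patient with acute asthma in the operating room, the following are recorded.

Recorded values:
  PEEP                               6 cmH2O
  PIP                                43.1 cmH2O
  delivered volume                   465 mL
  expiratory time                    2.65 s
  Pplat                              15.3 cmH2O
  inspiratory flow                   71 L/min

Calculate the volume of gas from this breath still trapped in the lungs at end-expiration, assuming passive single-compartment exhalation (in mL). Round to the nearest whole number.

Flow: 71 L/min ÷ 60 = 1.1833 L/s.
R = (PIP − Pplat)/V̇ = (43.1 − 15.3) / 1.1833 = 27.8/1.1833 = 23.494 cmH2O·s/L.
C = Vt/(Pplat − PEEP) = 465.0 / (15.3 − 6) = 465.0/9.3 = 50.0 mL/cmH2O.
τ = R × C = 23.494 × 0.05 L/cmH2O = 1.175 s.
Fraction remaining = e^(−Te/τ) = e^(−2.65/1.175) = 0.1048.
Trapped volume = 465.0 × 0.1048 = 48.732 mL.

49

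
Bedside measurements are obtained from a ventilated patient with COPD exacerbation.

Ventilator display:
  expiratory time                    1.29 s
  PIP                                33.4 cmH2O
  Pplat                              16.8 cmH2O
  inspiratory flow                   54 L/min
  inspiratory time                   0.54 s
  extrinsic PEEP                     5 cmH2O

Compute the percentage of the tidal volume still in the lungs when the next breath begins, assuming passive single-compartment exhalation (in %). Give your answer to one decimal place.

18.3

Flow: 54 L/min ÷ 60 = 0.9 L/s.
Vt = flow × Ti = 0.9 L/s × 0.54 s × 1000 mL/L = 486.0 mL.
R = (PIP − Pplat)/V̇ = (33.4 − 16.8) / 0.9 = 16.6/0.9 = 18.444 cmH2O·s/L.
C = Vt/(Pplat − PEEP) = 486.0 / (16.8 − 5) = 486.0/11.8 = 41.186 mL/cmH2O.
τ = R × C = 18.444 × 0.04119 L/cmH2O = 0.7597 s.
Fraction remaining at end-expiration = e^(−Te/τ) = e^(−1.29/0.7597) = 0.183 → 18.3%.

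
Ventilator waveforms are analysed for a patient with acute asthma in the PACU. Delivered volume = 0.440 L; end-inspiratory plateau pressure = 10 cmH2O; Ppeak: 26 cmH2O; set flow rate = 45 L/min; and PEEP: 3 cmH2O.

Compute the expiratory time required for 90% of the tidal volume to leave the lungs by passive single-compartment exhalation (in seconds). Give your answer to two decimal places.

Flow: 45 L/min ÷ 60 = 0.75 L/s.
R = (PIP − Pplat)/V̇ = (26 − 10) / 0.75 = 16.0/0.75 = 21.333 cmH2O·s/L.
C = Vt/(Pplat − PEEP) = 440.0 / (10 − 3) = 440.0/7.0 = 62.857 mL/cmH2O.
τ = R × C = 21.333 × 0.06286 L/cmH2O = 1.341 s.
t = −τ·ln(1 − 0.90) = −1.341·ln(0.1) = 3.088 s.

3.09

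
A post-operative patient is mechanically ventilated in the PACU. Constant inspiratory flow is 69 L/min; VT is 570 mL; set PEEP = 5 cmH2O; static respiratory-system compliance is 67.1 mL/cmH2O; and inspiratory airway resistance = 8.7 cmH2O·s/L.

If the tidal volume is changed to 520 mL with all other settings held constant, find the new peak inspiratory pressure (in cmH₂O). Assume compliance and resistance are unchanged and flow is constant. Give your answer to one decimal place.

22.8

Flow: 69 L/min ÷ 60 = 1.15 L/s.
PIP = Vt/C + R·V̇ + PEEP (constant-flow equation of motion).
Only the elastic term changes: ΔPIP = ΔVt / C = (520 − 570) / 67.1 = -0.7452 cmH2O.
Original PIP = 570/67.1 + 8.7×1.15 + 5 = 23.5 cmH2O; new PIP = 23.5 + (-0.7452) = 22.755 cmH2O.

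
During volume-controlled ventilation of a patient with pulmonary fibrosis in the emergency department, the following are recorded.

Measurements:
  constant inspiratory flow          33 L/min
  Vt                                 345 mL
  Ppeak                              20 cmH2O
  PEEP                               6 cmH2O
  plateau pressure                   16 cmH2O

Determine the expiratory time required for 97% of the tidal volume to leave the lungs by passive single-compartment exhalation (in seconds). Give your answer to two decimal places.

0.88

Flow: 33 L/min ÷ 60 = 0.55 L/s.
R = (PIP − Pplat)/V̇ = (20 − 16) / 0.55 = 4.0/0.55 = 7.273 cmH2O·s/L.
C = Vt/(Pplat − PEEP) = 345.0 / (16 − 6) = 345.0/10.0 = 34.5 mL/cmH2O.
τ = R × C = 7.273 × 0.0345 L/cmH2O = 0.2509 s.
t = −τ·ln(1 − 0.97) = −0.2509·ln(0.03) = 0.8798 s.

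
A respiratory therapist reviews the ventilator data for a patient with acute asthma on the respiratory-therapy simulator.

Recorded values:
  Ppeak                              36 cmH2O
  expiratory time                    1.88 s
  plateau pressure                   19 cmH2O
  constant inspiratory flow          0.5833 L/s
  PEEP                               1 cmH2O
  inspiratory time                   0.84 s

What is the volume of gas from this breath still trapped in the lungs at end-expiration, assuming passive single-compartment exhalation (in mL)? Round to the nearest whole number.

46

Vt = flow × Ti = 0.5833 L/s × 0.84 s × 1000 mL/L = 489.97 mL.
R = (PIP − Pplat)/V̇ = (36 − 19) / 0.5833 = 17.0/0.5833 = 29.145 cmH2O·s/L.
C = Vt/(Pplat − PEEP) = 489.97 / (19 − 1) = 489.97/18.0 = 27.221 mL/cmH2O.
τ = R × C = 29.145 × 0.02722 L/cmH2O = 0.7933 s.
Fraction remaining = e^(−Te/τ) = e^(−1.88/0.7933) = 0.09349.
Trapped volume = 489.97 × 0.09349 = 45.807 mL.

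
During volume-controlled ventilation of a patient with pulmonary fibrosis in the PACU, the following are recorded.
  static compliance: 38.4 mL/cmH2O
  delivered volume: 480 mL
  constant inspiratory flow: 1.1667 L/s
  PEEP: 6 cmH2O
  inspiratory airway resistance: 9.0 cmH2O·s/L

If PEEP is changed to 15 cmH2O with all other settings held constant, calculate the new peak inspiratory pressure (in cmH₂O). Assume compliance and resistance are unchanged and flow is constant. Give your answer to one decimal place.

PIP = Vt/C + R·V̇ + PEEP (constant-flow equation of motion).
Only the baseline term changes: ΔPIP = ΔPEEP = 15 − 6 = 9.0 cmH2O.
Original PIP = 480/38.4 + 9.0×1.1667 + 6 = 29.0 cmH2O; new PIP = 29.0 + (9.0) = 38.0 cmH2O.

38.0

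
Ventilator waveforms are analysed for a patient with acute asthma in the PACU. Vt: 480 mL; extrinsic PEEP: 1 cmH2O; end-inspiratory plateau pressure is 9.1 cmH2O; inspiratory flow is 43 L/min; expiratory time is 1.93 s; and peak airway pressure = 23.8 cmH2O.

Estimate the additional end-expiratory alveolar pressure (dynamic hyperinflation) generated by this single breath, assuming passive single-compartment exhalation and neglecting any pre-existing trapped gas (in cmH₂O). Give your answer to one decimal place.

Flow: 43 L/min ÷ 60 = 0.7167 L/s.
R = (PIP − Pplat)/V̇ = (23.8 − 9.1) / 0.7167 = 14.7/0.7167 = 20.511 cmH2O·s/L.
C = Vt/(Pplat − PEEP) = 480.0 / (9.1 − 1) = 480.0/8.1 = 59.259 mL/cmH2O.
τ = R × C = 20.511 × 0.05926 L/cmH2O = 1.215 s.
Fraction remaining = e^(−Te/τ) = e^(−1.93/1.215) = 0.2042; trapped volume = 480.0 × 0.2042 = 98.016 mL.
Additional alveolar pressure from trapping ≈ V_trapped / C = 98.016 / 59.259 = 1.654 cmH2O.

1.7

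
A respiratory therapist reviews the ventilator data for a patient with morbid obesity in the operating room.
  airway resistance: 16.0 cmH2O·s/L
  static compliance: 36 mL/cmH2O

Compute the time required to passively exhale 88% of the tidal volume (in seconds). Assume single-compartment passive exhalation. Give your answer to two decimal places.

1.22

τ = R × C = 16.0 × 36 mL/cmH2O = 16.0 × 0.036 L/cmH2O = 0.576 s.
Exhaled fraction f = 1 − e^(−t/τ) → t = −τ·ln(1 − f) = −0.576·ln(0.12) = 1.221 s.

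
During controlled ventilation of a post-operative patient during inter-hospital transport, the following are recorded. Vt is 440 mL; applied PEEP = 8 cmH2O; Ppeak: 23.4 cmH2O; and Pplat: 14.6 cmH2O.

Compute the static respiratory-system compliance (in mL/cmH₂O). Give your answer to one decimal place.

66.7

Cstat = Vt / (Pplat − PEEP) = 440 / (14.6 − 8) = 440 / 6.6 = 66.667 mL/cmH2O.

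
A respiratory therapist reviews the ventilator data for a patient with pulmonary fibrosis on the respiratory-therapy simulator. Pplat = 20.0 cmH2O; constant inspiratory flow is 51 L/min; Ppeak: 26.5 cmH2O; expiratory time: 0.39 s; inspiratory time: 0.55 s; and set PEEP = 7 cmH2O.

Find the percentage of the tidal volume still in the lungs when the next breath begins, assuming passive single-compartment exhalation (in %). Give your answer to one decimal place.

24.2

Flow: 51 L/min ÷ 60 = 0.85 L/s.
Vt = flow × Ti = 0.85 L/s × 0.55 s × 1000 mL/L = 467.5 mL.
R = (PIP − Pplat)/V̇ = (26.5 − 20.0) / 0.85 = 6.5/0.85 = 7.647 cmH2O·s/L.
C = Vt/(Pplat − PEEP) = 467.5 / (20.0 − 7) = 467.5/13.0 = 35.962 mL/cmH2O.
τ = R × C = 7.647 × 0.03596 L/cmH2O = 0.275 s.
Fraction remaining at end-expiration = e^(−Te/τ) = e^(−0.39/0.275) = 0.2422 → 24.22%.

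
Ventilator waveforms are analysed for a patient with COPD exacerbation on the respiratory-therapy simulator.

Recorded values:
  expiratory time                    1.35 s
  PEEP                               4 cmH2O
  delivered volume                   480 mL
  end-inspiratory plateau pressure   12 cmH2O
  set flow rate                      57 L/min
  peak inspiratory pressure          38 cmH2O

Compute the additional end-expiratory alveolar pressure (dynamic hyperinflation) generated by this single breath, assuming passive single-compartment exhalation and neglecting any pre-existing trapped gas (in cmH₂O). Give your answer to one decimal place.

Flow: 57 L/min ÷ 60 = 0.95 L/s.
R = (PIP − Pplat)/V̇ = (38 − 12) / 0.95 = 26.0/0.95 = 27.368 cmH2O·s/L.
C = Vt/(Pplat − PEEP) = 480.0 / (12 − 4) = 480.0/8.0 = 60.0 mL/cmH2O.
τ = R × C = 27.368 × 0.06 L/cmH2O = 1.642 s.
Fraction remaining = e^(−Te/τ) = e^(−1.35/1.642) = 0.4395; trapped volume = 480.0 × 0.4395 = 210.96 mL.
Additional alveolar pressure from trapping ≈ V_trapped / C = 210.96 / 60.0 = 3.516 cmH2O.

3.5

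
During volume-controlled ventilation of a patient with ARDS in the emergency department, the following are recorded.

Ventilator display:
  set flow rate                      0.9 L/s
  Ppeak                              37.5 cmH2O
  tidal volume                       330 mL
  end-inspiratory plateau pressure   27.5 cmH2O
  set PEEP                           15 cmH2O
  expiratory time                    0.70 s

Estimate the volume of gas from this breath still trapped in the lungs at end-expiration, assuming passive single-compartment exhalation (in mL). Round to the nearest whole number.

30

R = (PIP − Pplat)/V̇ = (37.5 − 27.5) / 0.9 = 10.0/0.9 = 11.111 cmH2O·s/L.
C = Vt/(Pplat − PEEP) = 330.0 / (27.5 − 15) = 330.0/12.5 = 26.4 mL/cmH2O.
τ = R × C = 11.111 × 0.0264 L/cmH2O = 0.2933 s.
Fraction remaining = e^(−Te/τ) = e^(−0.70/0.2933) = 0.09194.
Trapped volume = 330.0 × 0.09194 = 30.34 mL.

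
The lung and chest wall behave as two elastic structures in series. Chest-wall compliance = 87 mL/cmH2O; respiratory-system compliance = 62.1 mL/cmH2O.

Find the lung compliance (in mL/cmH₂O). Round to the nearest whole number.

217

1/CL = 1/Crs − 1/Ccw.
1/CL = 1/62.1 − 1/87 = 0.004609.
CL = 216.97 mL/cmH2O.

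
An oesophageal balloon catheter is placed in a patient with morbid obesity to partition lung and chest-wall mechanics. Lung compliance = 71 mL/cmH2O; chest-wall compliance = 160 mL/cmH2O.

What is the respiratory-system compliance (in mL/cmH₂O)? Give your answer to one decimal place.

49.2

Lung and chest wall are elastances in series: 1/Crs = 1/CL + 1/Ccw.
1/Crs = 1/71 + 1/160 = 0.02033.
Crs = 49.188 mL/cmH2O.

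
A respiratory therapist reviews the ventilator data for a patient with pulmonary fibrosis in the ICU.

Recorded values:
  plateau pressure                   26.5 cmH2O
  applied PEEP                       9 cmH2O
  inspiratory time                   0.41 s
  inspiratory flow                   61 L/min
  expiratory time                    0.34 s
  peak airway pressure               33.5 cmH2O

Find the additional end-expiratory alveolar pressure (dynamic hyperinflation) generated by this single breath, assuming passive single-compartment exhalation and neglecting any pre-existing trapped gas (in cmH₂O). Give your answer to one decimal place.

2.2

Flow: 61 L/min ÷ 60 = 1.0167 L/s.
Vt = flow × Ti = 1.0167 L/s × 0.41 s × 1000 mL/L = 416.85 mL.
R = (PIP − Pplat)/V̇ = (33.5 − 26.5) / 1.0167 = 7.0/1.0167 = 6.885 cmH2O·s/L.
C = Vt/(Pplat − PEEP) = 416.85 / (26.5 − 9) = 416.85/17.5 = 23.82 mL/cmH2O.
τ = R × C = 6.885 × 0.02382 L/cmH2O = 0.164 s.
Fraction remaining = e^(−Te/τ) = e^(−0.34/0.164) = 0.1258; trapped volume = 416.85 × 0.1258 = 52.44 mL.
Additional alveolar pressure from trapping ≈ V_trapped / C = 52.44 / 23.82 = 2.202 cmH2O.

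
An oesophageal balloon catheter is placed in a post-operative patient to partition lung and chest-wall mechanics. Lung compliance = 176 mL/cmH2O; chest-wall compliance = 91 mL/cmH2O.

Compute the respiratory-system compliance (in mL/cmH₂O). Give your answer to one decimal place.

60.0

Lung and chest wall are elastances in series: 1/Crs = 1/CL + 1/Ccw.
1/Crs = 1/176 + 1/91 = 0.01667.
Crs = 59.988 mL/cmH2O.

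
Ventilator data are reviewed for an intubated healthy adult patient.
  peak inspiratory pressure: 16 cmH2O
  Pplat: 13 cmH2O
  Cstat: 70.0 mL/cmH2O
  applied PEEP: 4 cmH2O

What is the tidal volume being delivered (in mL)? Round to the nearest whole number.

630

Vt = Cstat × (Pplat − PEEP) = 70.0 × (13 − 4) = 70.0 × 9.0 = 630.0 mL.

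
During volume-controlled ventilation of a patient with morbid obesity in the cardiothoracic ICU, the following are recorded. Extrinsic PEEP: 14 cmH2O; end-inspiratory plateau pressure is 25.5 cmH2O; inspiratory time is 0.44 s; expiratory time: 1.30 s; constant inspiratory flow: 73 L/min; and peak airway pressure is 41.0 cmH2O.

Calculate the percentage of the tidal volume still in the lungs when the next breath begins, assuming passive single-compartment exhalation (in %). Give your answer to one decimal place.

Flow: 73 L/min ÷ 60 = 1.2167 L/s.
Vt = flow × Ti = 1.2167 L/s × 0.44 s × 1000 mL/L = 535.35 mL.
R = (PIP − Pplat)/V̇ = (41.0 − 25.5) / 1.2167 = 15.5/1.2167 = 12.739 cmH2O·s/L.
C = Vt/(Pplat − PEEP) = 535.35 / (25.5 − 14) = 535.35/11.5 = 46.552 mL/cmH2O.
τ = R × C = 12.739 × 0.04655 L/cmH2O = 0.593 s.
Fraction remaining at end-expiration = e^(−Te/τ) = e^(−1.30/0.593) = 0.1117 → 11.17%.

11.2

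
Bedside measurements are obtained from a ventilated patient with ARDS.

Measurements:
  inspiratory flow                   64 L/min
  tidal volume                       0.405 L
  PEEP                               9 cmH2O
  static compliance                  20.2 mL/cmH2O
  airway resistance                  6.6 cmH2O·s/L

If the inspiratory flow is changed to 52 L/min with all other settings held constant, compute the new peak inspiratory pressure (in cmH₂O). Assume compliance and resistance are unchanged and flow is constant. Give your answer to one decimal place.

34.8

Flow: 64 L/min ÷ 60 = 1.0667 L/s.
New flow: 52 L/min ÷ 60 = 0.8667 L/s.
PIP = Vt/C + R·V̇ + PEEP (constant-flow equation of motion).
Only the resistive term changes: ΔPIP = R × ΔV̇ = 6.6 × (0.8667 − 1.0667) = 6.6 × -0.2 = -1.32 cmH2O.
Original PIP = 405/20.2 + 6.6×1.0667 + 9 = 36.09 cmH2O; new PIP = 36.09 + (-1.32) = 34.77 cmH2O.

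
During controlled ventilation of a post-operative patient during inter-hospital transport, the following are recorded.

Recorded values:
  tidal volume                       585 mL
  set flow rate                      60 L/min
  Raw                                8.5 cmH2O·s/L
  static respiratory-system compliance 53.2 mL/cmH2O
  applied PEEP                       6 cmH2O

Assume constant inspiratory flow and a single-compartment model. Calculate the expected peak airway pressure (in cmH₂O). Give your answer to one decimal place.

25.5

Flow: 60 L/min ÷ 60 = 1 L/s.
Equation of motion (constant flow): PIP = Vt/C + R·V̇ + PEEP.
PIP = 585/53.2 + 8.5×1 + 6 = 10.996 + 8.5 + 6 = 25.496 cmH2O.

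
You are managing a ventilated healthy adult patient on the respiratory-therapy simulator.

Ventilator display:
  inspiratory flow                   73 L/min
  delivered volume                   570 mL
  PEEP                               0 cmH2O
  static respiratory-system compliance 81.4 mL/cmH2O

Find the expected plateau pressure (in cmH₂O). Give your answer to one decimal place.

7.0

Pplat = PEEP + Vt / Cstat = 0 + 570 / 81.4 = 0 + 7.002 = 7.002 cmH2O.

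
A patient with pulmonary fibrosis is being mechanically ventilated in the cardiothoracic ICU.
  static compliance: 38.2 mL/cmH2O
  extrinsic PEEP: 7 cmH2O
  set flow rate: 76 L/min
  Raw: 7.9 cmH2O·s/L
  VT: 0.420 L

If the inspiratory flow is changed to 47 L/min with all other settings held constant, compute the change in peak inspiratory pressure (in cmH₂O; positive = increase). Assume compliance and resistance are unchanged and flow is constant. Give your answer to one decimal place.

Flow: 76 L/min ÷ 60 = 1.2667 L/s.
New flow: 47 L/min ÷ 60 = 0.7833 L/s.
PIP = Vt/C + R·V̇ + PEEP (constant-flow equation of motion).
Only the resistive term changes: ΔPIP = R × ΔV̇ = 7.9 × (0.7833 − 1.2667) = 7.9 × -0.4834 = -3.819 cmH2O.

-3.8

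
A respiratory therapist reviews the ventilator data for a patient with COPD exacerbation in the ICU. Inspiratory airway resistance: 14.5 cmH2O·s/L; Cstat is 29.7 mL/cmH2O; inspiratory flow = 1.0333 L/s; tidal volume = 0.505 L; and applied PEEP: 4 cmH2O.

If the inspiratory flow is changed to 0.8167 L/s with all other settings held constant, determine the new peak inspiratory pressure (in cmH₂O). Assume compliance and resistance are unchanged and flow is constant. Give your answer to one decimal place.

PIP = Vt/C + R·V̇ + PEEP (constant-flow equation of motion).
Only the resistive term changes: ΔPIP = R × ΔV̇ = 14.5 × (0.8167 − 1.0333) = 14.5 × -0.2166 = -3.141 cmH2O.
Original PIP = 505/29.7 + 14.5×1.0333 + 4 = 35.986 cmH2O; new PIP = 35.986 + (-3.141) = 32.845 cmH2O.

32.8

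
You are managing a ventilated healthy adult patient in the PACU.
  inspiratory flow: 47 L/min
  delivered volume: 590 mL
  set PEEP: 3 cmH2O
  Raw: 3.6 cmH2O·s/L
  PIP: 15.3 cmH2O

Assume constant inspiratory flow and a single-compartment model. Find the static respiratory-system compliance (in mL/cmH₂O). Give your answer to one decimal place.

Flow: 47 L/min ÷ 60 = 0.7833 L/s.
Equation of motion (constant flow): PIP = Vt/C + R·V̇ + PEEP.
Vt/C = PIP − R·V̇ − PEEP = 15.3 − 3.6×0.7833 − 3 = 15.3 − 2.82 − 3 = 9.48 cmH2O.
C = Vt / 9.48 = 590 / 9.48 = 62.236 mL/cmH2O.

62.2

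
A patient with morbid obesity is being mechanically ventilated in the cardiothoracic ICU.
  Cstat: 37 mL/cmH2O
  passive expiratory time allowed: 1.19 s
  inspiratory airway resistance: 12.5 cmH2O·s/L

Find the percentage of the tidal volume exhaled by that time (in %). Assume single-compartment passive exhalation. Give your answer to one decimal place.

92.4

τ = R × C = 12.5 × 37 mL/cmH2O = 12.5 × 0.037 L/cmH2O = 0.4625 s.
Passive exhalation: V(t)/V₀ = e^(−t/τ) = e^(−1.19/0.4625) = 0.07631.
Fraction exhaled = 1 − 0.07631 = 0.9237 → 92.37%.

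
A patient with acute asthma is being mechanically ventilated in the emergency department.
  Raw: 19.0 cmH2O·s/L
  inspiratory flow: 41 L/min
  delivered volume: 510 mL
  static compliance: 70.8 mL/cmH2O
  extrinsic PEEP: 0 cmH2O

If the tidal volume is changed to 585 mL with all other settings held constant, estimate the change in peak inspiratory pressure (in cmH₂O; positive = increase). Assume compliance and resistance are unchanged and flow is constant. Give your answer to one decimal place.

PIP = Vt/C + R·V̇ + PEEP (constant-flow equation of motion).
Only the elastic term changes: ΔPIP = ΔVt / C = (585 − 510) / 70.8 = 1.059 cmH2O.

1.1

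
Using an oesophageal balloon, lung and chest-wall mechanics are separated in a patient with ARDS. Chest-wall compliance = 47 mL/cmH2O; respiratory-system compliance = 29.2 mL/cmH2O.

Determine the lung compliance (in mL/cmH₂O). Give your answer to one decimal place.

77.1

1/CL = 1/Crs − 1/Ccw.
1/CL = 1/29.2 − 1/47 = 0.01297.
CL = 77.101 mL/cmH2O.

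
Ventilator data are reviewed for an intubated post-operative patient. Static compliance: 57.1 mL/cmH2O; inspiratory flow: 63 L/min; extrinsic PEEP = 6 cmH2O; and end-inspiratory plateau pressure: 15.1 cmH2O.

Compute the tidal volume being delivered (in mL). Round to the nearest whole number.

Vt = Cstat × (Pplat − PEEP) = 57.1 × (15.1 − 6) = 57.1 × 9.1 = 519.61 mL.

520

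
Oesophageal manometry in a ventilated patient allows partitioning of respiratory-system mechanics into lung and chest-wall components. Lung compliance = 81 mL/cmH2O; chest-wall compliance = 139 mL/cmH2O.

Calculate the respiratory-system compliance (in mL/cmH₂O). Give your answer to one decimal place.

51.2

Lung and chest wall are elastances in series: 1/Crs = 1/CL + 1/Ccw.
1/Crs = 1/81 + 1/139 = 0.01954.
Crs = 51.177 mL/cmH2O.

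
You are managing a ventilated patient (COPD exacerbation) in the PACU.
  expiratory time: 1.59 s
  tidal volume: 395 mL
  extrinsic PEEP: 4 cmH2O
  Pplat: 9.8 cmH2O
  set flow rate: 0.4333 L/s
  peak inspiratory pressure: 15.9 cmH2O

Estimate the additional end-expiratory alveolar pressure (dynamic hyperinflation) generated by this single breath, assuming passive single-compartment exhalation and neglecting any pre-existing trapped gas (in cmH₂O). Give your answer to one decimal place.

1.1

R = (PIP − Pplat)/V̇ = (15.9 − 9.8) / 0.4333 = 6.1/0.4333 = 14.078 cmH2O·s/L.
C = Vt/(Pplat − PEEP) = 395.0 / (9.8 − 4) = 395.0/5.8 = 68.103 mL/cmH2O.
τ = R × C = 14.078 × 0.0681 L/cmH2O = 0.9587 s.
Fraction remaining = e^(−Te/τ) = e^(−1.59/0.9587) = 0.1904; trapped volume = 395.0 × 0.1904 = 75.208 mL.
Additional alveolar pressure from trapping ≈ V_trapped / C = 75.208 / 68.103 = 1.104 cmH2O.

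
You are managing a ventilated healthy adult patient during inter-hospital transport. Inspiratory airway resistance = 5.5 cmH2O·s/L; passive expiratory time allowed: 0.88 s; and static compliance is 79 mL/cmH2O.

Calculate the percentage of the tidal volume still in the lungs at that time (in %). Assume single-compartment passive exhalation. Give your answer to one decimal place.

τ = R × C = 5.5 × 79 mL/cmH2O = 5.5 × 0.079 L/cmH2O = 0.4345 s.
Passive exhalation: V(t)/V₀ = e^(−t/τ) = e^(−0.88/0.4345) = 0.132.
Fraction remaining = 0.132 → 13.2%.

13.2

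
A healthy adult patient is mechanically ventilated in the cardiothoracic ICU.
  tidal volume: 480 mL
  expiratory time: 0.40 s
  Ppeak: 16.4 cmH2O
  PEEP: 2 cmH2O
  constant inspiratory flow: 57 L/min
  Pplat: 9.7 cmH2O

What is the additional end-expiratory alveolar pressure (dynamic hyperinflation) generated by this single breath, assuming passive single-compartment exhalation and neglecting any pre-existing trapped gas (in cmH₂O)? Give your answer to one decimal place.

Flow: 57 L/min ÷ 60 = 0.95 L/s.
R = (PIP − Pplat)/V̇ = (16.4 − 9.7) / 0.95 = 6.7/0.95 = 7.053 cmH2O·s/L.
C = Vt/(Pplat − PEEP) = 480.0 / (9.7 − 2) = 480.0/7.7 = 62.338 mL/cmH2O.
τ = R × C = 7.053 × 0.06234 L/cmH2O = 0.4397 s.
Fraction remaining = e^(−Te/τ) = e^(−0.40/0.4397) = 0.4026; trapped volume = 480.0 × 0.4026 = 193.25 mL.
Additional alveolar pressure from trapping ≈ V_trapped / C = 193.25 / 62.338 = 3.1 cmH2O.

3.1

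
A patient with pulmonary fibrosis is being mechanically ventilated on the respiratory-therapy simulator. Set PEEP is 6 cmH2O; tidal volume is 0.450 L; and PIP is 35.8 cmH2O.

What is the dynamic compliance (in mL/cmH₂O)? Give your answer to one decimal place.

Dynamic compliance = Vt / (PIP − PEEP) = 450 / (35.8 − 6) = 450 / 29.8 = 15.101 mL/cmH2O.

15.1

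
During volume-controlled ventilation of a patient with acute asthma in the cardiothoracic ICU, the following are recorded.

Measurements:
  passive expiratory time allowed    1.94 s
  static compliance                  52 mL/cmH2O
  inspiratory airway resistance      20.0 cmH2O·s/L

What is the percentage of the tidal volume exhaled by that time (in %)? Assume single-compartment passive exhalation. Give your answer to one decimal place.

τ = R × C = 20.0 × 52 mL/cmH2O = 20.0 × 0.052 L/cmH2O = 1.04 s.
Passive exhalation: V(t)/V₀ = e^(−t/τ) = e^(−1.94/1.04) = 0.1548.
Fraction exhaled = 1 − 0.1548 = 0.8452 → 84.52%.

84.5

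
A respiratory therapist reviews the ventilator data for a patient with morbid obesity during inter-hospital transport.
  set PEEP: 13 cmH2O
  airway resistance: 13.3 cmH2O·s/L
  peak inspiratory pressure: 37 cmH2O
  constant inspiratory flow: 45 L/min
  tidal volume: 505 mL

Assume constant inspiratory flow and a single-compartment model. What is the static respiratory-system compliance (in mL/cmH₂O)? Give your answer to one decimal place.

Flow: 45 L/min ÷ 60 = 0.75 L/s.
Equation of motion (constant flow): PIP = Vt/C + R·V̇ + PEEP.
Vt/C = PIP − R·V̇ − PEEP = 37 − 13.3×0.75 − 13 = 37 − 9.975 − 13 = 14.025 cmH2O.
C = Vt / 14.025 = 505 / 14.025 = 36.007 mL/cmH2O.

36.0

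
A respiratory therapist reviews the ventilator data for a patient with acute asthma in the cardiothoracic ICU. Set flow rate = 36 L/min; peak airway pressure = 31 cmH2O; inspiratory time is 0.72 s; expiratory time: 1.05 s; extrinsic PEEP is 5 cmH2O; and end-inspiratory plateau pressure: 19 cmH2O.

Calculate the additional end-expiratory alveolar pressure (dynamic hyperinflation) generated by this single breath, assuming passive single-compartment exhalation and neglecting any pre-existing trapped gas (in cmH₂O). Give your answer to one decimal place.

2.6

Flow: 36 L/min ÷ 60 = 0.6 L/s.
Vt = flow × Ti = 0.6 L/s × 0.72 s × 1000 mL/L = 432.0 mL.
R = (PIP − Pplat)/V̇ = (31 − 19) / 0.6 = 12.0/0.6 = 20.0 cmH2O·s/L.
C = Vt/(Pplat − PEEP) = 432.0 / (19 − 5) = 432.0/14.0 = 30.857 mL/cmH2O.
τ = R × C = 20.0 × 0.03086 L/cmH2O = 0.6172 s.
Fraction remaining = e^(−Te/τ) = e^(−1.05/0.6172) = 0.1825; trapped volume = 432.0 × 0.1825 = 78.84 mL.
Additional alveolar pressure from trapping ≈ V_trapped / C = 78.84 / 30.857 = 2.555 cmH2O.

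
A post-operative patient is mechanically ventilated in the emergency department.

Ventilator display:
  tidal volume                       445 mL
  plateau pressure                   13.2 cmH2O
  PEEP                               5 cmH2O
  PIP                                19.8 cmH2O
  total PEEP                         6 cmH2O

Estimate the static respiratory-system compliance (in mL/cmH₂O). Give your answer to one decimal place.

End-expiratory occlusion gives total PEEP = 6 cmH2O (intrinsic PEEP = 6 − 5 = 1). Use total PEEP for the elastic gradient.
Cstat = Vt / (Pplat − PEEPtotal) = 445 / (13.2 − 6) = 445 / 7.2 = 61.806 mL/cmH2O.

61.8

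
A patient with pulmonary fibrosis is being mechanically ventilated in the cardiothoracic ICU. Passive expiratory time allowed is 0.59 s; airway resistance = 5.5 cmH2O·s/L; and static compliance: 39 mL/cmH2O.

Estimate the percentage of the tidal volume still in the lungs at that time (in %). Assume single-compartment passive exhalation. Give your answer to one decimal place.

τ = R × C = 5.5 × 39 mL/cmH2O = 5.5 × 0.039 L/cmH2O = 0.2145 s.
Passive exhalation: V(t)/V₀ = e^(−t/τ) = e^(−0.59/0.2145) = 0.06389.
Fraction remaining = 0.06389 → 6.389%.

6.4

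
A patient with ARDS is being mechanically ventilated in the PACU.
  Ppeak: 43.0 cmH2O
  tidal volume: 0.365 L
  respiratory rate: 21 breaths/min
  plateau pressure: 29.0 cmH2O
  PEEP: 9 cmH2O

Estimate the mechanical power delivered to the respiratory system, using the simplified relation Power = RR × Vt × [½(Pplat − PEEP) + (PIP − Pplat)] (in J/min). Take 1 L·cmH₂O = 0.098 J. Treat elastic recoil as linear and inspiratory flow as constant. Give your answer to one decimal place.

Per-breath work = Vt × [½(Pplat−PEEP) + (PIP−Pplat)] = 0.365 × [0.5×20.0 + 14.0] = 0.365 × 24.0 = 8.76 L·cmH2O.
Power = 21 × 8.76 = 183.96 L·cmH2O/min.
× 0.098 J/(L·cmH2O) → 18.028 J/min.

18.0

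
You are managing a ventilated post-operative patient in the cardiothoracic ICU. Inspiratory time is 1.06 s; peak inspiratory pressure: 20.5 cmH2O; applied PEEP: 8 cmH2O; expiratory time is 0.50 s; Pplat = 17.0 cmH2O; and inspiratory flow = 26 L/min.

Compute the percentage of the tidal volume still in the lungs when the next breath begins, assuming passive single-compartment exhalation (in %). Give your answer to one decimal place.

Flow: 26 L/min ÷ 60 = 0.4333 L/s.
Vt = flow × Ti = 0.4333 L/s × 1.06 s × 1000 mL/L = 459.3 mL.
R = (PIP − Pplat)/V̇ = (20.5 − 17.0) / 0.4333 = 3.5/0.4333 = 8.078 cmH2O·s/L.
C = Vt/(Pplat − PEEP) = 459.3 / (17.0 − 8) = 459.3/9.0 = 51.033 mL/cmH2O.
τ = R × C = 8.078 × 0.05103 L/cmH2O = 0.4122 s.
Fraction remaining at end-expiration = e^(−Te/τ) = e^(−0.50/0.4122) = 0.2973 → 29.73%.

29.7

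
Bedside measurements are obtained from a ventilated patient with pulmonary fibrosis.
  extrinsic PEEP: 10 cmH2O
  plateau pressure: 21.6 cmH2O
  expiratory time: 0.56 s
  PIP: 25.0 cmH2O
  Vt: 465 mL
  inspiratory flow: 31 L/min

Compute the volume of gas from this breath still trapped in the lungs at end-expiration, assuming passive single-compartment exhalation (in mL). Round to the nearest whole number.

Flow: 31 L/min ÷ 60 = 0.5167 L/s.
R = (PIP − Pplat)/V̇ = (25.0 − 21.6) / 0.5167 = 3.4/0.5167 = 6.58 cmH2O·s/L.
C = Vt/(Pplat − PEEP) = 465.0 / (21.6 − 10) = 465.0/11.6 = 40.086 mL/cmH2O.
τ = R × C = 6.58 × 0.04009 L/cmH2O = 0.2638 s.
Fraction remaining = e^(−Te/τ) = e^(−0.56/0.2638) = 0.1197.
Trapped volume = 465.0 × 0.1197 = 55.661 mL.

56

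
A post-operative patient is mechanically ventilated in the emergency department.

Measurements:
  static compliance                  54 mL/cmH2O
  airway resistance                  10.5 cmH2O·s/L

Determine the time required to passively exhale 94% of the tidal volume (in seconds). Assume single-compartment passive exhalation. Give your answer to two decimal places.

1.60

τ = R × C = 10.5 × 54 mL/cmH2O = 10.5 × 0.054 L/cmH2O = 0.567 s.
Exhaled fraction f = 1 − e^(−t/τ) → t = −τ·ln(1 − f) = −0.567·ln(0.06) = 1.595 s.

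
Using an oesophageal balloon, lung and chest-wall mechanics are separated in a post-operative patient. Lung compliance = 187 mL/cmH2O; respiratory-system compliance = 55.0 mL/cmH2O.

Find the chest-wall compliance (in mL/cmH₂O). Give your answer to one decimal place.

77.9

1/Ccw = 1/Crs − 1/CL.
1/Ccw = 1/55.0 − 1/187 = 0.01283.
Ccw = 77.942 mL/cmH2O.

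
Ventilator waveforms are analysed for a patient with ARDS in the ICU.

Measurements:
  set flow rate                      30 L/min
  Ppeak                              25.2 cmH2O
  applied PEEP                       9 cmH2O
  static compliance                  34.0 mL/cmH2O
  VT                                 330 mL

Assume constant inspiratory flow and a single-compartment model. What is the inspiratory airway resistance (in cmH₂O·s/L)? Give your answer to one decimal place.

Flow: 30 L/min ÷ 60 = 0.5 L/s.
Equation of motion (constant flow): PIP = Vt/C + R·V̇ + PEEP.
R·V̇ = PIP − Vt/C − PEEP = 25.2 − 330/34.0 − 9 = 25.2 − 9.706 − 9 = 6.494 cmH2O.
R = 6.494 / 0.5 = 12.988 cmH2O·s/L.

13.0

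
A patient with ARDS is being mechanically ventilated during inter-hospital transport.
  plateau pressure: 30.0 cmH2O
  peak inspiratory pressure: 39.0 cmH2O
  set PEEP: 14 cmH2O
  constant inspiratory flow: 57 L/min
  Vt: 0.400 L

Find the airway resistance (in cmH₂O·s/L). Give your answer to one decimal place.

Flow: 57 L/min ÷ 60 = 0.95 L/s.
Raw = (PIP − Pplat) / flow = (39.0 − 30.0) / 0.95 = 9.0 / 0.95 = 9.474 cmH2O·s/L.

9.5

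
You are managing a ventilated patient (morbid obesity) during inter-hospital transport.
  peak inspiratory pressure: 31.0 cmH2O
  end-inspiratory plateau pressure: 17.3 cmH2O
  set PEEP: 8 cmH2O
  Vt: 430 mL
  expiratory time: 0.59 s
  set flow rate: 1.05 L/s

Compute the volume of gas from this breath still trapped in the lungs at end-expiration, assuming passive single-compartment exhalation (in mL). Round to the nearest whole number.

R = (PIP − Pplat)/V̇ = (31.0 − 17.3) / 1.05 = 13.7/1.05 = 13.048 cmH2O·s/L.
C = Vt/(Pplat − PEEP) = 430.0 / (17.3 − 8) = 430.0/9.3 = 46.237 mL/cmH2O.
τ = R × C = 13.048 × 0.04624 L/cmH2O = 0.6033 s.
Fraction remaining = e^(−Te/τ) = e^(−0.59/0.6033) = 0.3761.
Trapped volume = 430.0 × 0.3761 = 161.72 mL.

162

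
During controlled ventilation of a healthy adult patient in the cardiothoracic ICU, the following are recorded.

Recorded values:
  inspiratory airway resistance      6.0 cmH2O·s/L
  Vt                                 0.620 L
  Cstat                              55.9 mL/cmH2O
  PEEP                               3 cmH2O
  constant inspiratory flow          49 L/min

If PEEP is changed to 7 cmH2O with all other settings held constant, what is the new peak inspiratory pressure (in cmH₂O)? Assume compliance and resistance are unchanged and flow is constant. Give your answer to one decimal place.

23.0

Flow: 49 L/min ÷ 60 = 0.8167 L/s.
PIP = Vt/C + R·V̇ + PEEP (constant-flow equation of motion).
Only the baseline term changes: ΔPIP = ΔPEEP = 7 − 3 = 4.0 cmH2O.
Original PIP = 620/55.9 + 6.0×0.8167 + 3 = 18.991 cmH2O; new PIP = 18.991 + (4.0) = 22.991 cmH2O.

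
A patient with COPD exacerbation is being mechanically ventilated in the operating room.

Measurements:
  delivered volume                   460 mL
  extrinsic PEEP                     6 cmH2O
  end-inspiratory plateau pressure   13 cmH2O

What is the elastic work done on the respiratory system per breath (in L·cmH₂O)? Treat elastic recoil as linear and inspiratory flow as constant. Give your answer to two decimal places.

Elastic work ≈ ½ × (Pplat − PEEP) × Vt = 0.5 × (13 − 6) × 0.460 L = 0.5 × 7.0 × 0.460 = 1.61 L·cmH2O.

1.61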